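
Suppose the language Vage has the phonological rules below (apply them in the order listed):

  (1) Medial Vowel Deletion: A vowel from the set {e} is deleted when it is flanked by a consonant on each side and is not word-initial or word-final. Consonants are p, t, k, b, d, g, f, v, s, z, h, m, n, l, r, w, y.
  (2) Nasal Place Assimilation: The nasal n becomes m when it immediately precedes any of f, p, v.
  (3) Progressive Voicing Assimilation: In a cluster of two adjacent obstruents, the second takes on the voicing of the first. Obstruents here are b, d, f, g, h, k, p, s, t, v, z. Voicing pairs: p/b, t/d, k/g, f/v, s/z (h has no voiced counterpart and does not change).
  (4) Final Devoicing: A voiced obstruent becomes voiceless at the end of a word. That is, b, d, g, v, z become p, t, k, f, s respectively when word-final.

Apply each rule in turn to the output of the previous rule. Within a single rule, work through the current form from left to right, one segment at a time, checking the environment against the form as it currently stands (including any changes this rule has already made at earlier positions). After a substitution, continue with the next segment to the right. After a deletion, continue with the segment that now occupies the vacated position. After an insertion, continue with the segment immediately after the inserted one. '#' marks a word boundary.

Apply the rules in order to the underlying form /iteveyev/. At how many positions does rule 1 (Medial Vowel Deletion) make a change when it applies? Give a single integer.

3

(1) Medial Vowel Deletion: [iteveyev] → [itvyv]
(2) Nasal Place Assimilation: no change — [itvyv]
(3) Progressive Voicing Assimilation: [itvyv] → [itfyv]
(4) Final Devoicing: [itfyv] → [itfyf]
Rule 1 changed 3 position(s).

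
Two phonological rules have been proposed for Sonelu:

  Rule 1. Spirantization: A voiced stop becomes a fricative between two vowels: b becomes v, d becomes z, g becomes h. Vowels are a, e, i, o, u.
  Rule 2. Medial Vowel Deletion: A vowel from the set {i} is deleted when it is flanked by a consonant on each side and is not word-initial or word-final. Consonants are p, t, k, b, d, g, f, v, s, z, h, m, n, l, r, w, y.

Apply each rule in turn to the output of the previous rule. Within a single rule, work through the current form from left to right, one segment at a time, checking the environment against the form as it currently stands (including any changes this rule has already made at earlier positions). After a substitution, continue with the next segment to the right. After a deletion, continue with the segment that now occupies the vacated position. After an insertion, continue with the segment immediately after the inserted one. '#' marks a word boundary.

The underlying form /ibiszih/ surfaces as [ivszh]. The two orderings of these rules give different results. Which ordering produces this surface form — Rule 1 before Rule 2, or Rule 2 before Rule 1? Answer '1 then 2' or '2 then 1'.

Order 1 then 2:
  1 Spirantization: [ibiszih] → [iviszih]
  2 Medial Vowel Deletion: [iviszih] → [ivszh]
  result: [ivszh]
Order 2 then 1:
  2 Medial Vowel Deletion: [ibiszih] → [ibszh]
  1 Spirantization: no change — [ibszh]
  result: [ibszh]

1 then 2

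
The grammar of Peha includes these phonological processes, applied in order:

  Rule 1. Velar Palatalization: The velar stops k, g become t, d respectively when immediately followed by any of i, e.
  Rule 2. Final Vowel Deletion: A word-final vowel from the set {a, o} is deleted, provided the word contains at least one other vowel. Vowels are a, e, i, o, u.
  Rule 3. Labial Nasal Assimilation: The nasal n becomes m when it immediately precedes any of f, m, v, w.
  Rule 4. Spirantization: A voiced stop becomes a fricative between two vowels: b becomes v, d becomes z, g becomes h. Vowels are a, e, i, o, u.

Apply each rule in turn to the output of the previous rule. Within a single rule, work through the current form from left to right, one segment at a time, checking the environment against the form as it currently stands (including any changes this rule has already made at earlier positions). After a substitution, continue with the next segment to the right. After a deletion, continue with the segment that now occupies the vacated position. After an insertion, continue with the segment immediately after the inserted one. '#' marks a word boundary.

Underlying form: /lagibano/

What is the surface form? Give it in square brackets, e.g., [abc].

Rule 1 Velar Palatalization: [lagibano] → [ladibano]
Rule 2 Final Vowel Deletion: [ladibano] → [ladiban]
Rule 3 Labial Nasal Assimilation: no change — [ladiban]
Rule 4 Spirantization: [ladiban] → [lazivan]

[lazivan]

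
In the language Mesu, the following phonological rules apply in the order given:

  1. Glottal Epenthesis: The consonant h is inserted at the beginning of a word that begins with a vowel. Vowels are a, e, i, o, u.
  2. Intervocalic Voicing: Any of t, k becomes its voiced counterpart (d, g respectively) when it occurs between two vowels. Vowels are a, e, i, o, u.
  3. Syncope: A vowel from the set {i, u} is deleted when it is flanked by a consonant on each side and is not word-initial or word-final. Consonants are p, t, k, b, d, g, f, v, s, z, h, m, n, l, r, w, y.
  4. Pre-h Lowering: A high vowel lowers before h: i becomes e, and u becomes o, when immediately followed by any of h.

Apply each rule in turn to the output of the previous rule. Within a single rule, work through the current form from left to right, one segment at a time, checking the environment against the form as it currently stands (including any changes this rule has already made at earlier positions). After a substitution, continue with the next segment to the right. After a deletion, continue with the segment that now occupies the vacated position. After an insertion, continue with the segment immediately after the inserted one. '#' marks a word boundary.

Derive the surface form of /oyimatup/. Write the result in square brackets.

[hoymadp]

1 Glottal Epenthesis: [oyimatup] → [hoyimatup]
2 Intervocalic Voicing: [hoyimatup] → [hoyimadup]
3 Syncope: [hoyimadup] → [hoymadp]
4 Pre-h Lowering: no change — [hoymadp]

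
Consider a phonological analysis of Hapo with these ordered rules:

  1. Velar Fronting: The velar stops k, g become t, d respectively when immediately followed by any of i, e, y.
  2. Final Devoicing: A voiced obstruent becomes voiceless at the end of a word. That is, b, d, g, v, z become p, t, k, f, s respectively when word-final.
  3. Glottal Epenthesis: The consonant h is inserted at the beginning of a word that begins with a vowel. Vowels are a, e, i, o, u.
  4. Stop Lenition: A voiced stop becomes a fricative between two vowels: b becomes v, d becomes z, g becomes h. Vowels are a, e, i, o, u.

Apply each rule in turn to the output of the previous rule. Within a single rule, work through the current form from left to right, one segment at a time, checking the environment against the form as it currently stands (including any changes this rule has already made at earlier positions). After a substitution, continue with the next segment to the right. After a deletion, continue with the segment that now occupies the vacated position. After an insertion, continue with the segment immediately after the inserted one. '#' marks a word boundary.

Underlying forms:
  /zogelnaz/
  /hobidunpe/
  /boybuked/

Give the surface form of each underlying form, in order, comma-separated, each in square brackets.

[zozelnas], [hovizunpe], [boybutet]

/zogelnaz/:
  1 Velar Fronting: [zogelnaz] → [zodelnaz]
  2 Final Devoicing: [zodelnaz] → [zodelnas]
  3 Glottal Epenthesis: no change — [zodelnas]
  4 Stop Lenition: [zodelnas] → [zozelnas]
/hobidunpe/:
  1 Velar Fronting: no change — [hobidunpe]
  2 Final Devoicing: no change — [hobidunpe]
  3 Glottal Epenthesis: no change — [hobidunpe]
  4 Stop Lenition: [hobidunpe] → [hovizunpe]
/boybuked/:
  1 Velar Fronting: [boybuked] → [boybuted]
  2 Final Devoicing: [boybuted] → [boybutet]
  3 Glottal Epenthesis: no change — [boybutet]
  4 Stop Lenition: no change — [boybutet]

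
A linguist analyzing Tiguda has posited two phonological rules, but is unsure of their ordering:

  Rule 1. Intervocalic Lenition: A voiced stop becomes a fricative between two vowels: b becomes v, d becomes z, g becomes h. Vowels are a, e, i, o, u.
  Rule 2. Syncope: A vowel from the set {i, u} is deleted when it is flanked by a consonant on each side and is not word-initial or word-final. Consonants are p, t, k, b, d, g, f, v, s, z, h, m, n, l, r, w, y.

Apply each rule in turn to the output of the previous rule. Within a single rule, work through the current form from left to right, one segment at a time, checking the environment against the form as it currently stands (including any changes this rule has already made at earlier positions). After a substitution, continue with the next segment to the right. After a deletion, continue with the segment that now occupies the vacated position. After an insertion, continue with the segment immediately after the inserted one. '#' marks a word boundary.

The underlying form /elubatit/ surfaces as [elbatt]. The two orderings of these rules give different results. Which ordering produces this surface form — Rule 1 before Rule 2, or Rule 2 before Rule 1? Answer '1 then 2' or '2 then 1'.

Order 1 then 2:
  1 Intervocalic Lenition: [elubatit] → [eluvatit]
  2 Syncope: [eluvatit] → [elvatt]
  result: [elvatt]
Order 2 then 1:
  2 Syncope: [elubatit] → [elbatt]
  1 Intervocalic Lenition: no change — [elbatt]
  result: [elbatt]

2 then 1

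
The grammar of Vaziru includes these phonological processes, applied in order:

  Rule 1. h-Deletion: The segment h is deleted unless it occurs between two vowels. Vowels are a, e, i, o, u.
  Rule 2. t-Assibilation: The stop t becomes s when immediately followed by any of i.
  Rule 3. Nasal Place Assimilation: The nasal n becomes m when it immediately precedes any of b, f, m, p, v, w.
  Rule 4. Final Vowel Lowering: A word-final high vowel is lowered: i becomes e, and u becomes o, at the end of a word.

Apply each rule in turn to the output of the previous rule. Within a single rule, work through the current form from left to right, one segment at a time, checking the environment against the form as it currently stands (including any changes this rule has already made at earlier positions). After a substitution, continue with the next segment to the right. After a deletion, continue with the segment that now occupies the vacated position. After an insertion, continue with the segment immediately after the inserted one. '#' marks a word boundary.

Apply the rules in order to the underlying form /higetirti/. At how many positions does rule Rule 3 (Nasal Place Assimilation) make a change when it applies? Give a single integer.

Rule 1 h-Deletion: [higetirti] → [igetirti]
Rule 2 t-Assibilation: [igetirti] → [igesirsi]
Rule 3 Nasal Place Assimilation: no change — [igesirsi]
Rule 4 Final Vowel Lowering: [igesirsi] → [igesirse]
Rule Rule 3 changed 0 position(s).

0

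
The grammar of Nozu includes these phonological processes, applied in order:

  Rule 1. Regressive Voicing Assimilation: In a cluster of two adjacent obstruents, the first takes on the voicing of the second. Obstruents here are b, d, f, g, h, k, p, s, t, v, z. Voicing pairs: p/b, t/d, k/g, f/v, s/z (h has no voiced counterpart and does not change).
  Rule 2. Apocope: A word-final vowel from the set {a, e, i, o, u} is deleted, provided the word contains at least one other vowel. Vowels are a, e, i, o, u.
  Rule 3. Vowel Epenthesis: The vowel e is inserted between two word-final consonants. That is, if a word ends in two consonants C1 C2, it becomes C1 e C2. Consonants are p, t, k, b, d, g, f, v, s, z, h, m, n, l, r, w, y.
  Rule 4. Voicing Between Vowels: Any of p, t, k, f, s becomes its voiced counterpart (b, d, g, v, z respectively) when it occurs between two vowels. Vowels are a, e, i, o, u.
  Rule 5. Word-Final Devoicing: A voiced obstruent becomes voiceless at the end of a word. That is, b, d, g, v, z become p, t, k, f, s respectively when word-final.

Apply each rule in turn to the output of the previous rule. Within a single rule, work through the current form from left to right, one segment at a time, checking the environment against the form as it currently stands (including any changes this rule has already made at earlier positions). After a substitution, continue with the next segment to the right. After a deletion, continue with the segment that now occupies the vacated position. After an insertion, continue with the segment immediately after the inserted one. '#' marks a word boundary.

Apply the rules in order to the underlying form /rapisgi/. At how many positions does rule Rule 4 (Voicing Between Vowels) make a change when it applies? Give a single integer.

Rule 1 Regressive Voicing Assimilation: [rapisgi] → [rapizgi]
Rule 2 Apocope: [rapizgi] → [rapizg]
Rule 3 Vowel Epenthesis: [rapizg] → [rapizeg]
Rule 4 Voicing Between Vowels: [rapizeg] → [rabizeg]
Rule 5 Word-Final Devoicing: [rabizeg] → [rabizek]
Rule Rule 4 changed 1 position(s).

1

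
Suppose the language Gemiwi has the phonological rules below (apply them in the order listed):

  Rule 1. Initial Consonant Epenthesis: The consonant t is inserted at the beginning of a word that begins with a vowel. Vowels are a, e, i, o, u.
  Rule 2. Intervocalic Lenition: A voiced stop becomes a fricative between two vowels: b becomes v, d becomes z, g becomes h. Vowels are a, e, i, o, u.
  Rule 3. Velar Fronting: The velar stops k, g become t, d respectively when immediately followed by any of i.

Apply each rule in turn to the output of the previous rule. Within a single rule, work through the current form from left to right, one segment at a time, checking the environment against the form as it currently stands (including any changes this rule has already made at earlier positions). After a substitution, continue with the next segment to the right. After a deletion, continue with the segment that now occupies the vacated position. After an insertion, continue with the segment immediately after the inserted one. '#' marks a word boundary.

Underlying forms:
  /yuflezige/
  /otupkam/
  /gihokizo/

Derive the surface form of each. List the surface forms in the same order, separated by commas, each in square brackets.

/yuflezige/:
  Rule 1 Initial Consonant Epenthesis: no change — [yuflezige]
  Rule 2 Intervocalic Lenition: [yuflezige] → [yuflezihe]
  Rule 3 Velar Fronting: no change — [yuflezihe]
/otupkam/:
  Rule 1 Initial Consonant Epenthesis: [otupkam] → [totupkam]
  Rule 2 Intervocalic Lenition: no change — [totupkam]
  Rule 3 Velar Fronting: no change — [totupkam]
/gihokizo/:
  Rule 1 Initial Consonant Epenthesis: no change — [gihokizo]
  Rule 2 Intervocalic Lenition: no change — [gihokizo]
  Rule 3 Velar Fronting: [gihokizo] → [dihotizo]

[yuflezihe], [totupkam], [dihotizo]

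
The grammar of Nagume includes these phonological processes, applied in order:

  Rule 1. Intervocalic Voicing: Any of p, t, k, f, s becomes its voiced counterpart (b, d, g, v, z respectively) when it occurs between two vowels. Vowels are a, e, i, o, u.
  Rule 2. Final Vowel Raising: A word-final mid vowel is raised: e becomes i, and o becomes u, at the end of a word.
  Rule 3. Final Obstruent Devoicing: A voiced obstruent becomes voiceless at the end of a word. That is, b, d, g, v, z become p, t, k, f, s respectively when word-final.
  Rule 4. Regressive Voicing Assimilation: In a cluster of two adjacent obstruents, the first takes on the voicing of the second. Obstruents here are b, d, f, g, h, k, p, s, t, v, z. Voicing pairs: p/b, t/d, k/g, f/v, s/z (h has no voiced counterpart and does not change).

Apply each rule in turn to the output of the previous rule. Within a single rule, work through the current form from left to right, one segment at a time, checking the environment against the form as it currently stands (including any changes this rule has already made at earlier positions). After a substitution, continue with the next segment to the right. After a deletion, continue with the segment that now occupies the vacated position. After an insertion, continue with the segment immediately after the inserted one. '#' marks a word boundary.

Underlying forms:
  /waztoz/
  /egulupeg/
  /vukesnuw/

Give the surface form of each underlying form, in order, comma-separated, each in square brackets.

[wastos], [egulubek], [vugesnuw]

/waztoz/:
  Rule 1 Intervocalic Voicing: no change — [waztoz]
  Rule 2 Final Vowel Raising: no change — [waztoz]
  Rule 3 Final Obstruent Devoicing: [waztoz] → [waztos]
  Rule 4 Regressive Voicing Assimilation: [waztos] → [wastos]
/egulupeg/:
  Rule 1 Intervocalic Voicing: [egulupeg] → [egulubeg]
  Rule 2 Final Vowel Raising: no change — [egulubeg]
  Rule 3 Final Obstruent Devoicing: [egulubeg] → [egulubek]
  Rule 4 Regressive Voicing Assimilation: no change — [egulubek]
/vukesnuw/:
  Rule 1 Intervocalic Voicing: [vukesnuw] → [vugesnuw]
  Rule 2 Final Vowel Raising: no change — [vugesnuw]
  Rule 3 Final Obstruent Devoicing: no change — [vugesnuw]
  Rule 4 Regressive Voicing Assimilation: no change — [vugesnuw]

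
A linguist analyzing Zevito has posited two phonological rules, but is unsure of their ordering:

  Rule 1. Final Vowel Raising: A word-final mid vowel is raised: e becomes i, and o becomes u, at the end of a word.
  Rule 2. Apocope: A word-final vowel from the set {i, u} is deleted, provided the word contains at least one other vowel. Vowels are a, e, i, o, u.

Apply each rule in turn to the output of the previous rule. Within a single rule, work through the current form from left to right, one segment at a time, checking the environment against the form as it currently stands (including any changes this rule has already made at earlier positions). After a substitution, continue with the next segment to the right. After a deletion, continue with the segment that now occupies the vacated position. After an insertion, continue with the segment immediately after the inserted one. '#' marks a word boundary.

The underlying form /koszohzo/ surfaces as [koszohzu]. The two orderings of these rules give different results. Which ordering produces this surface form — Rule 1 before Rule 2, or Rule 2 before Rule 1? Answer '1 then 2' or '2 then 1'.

Order 1 then 2:
  1 Final Vowel Raising: [koszohzo] → [koszohzu]
  2 Apocope: [koszohzu] → [koszohz]
  result: [koszohz]
Order 2 then 1:
  2 Apocope: no change — [koszohzo]
  1 Final Vowel Raising: [koszohzo] → [koszohzu]
  result: [koszohzu]

2 then 1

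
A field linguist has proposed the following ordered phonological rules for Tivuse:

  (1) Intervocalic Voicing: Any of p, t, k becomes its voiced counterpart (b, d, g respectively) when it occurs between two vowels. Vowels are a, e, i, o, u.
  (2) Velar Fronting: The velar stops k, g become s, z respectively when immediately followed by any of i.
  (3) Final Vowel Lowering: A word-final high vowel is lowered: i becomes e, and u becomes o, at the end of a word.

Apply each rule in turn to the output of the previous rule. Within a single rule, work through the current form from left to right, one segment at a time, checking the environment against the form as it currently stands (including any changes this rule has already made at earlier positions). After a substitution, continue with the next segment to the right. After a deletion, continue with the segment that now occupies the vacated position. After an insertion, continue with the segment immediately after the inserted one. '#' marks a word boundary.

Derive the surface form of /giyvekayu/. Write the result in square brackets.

[ziyvegayo]

(1) Intervocalic Voicing: [giyvekayu] → [giyvegayu]
(2) Velar Fronting: [giyvegayu] → [ziyvegayu]
(3) Final Vowel Lowering: [ziyvegayu] → [ziyvegayo]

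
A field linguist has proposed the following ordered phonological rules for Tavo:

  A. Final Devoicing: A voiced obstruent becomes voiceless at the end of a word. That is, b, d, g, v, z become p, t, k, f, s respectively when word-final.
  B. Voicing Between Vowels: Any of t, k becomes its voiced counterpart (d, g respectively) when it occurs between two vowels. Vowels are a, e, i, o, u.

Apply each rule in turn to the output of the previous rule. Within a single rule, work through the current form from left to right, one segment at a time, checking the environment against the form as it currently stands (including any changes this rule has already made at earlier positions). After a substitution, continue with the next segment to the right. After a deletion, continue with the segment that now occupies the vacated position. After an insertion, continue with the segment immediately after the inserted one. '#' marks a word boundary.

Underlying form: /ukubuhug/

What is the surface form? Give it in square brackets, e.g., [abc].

A Final Devoicing: [ukubuhug] → [ukubuhuk]
B Voicing Between Vowels: [ukubuhuk] → [ugubuhuk]

[ugubuhuk]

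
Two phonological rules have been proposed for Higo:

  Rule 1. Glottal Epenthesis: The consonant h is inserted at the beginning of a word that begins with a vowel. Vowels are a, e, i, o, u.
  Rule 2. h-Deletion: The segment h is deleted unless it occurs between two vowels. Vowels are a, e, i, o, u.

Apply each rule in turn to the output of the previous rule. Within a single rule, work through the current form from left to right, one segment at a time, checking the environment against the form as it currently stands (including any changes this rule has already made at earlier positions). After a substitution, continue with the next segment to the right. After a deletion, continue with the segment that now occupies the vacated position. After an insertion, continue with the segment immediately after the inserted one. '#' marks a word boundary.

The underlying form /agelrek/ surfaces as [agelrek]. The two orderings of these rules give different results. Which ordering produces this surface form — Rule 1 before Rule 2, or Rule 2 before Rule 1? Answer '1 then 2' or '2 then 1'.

1 then 2

Order 1 then 2:
  1 Glottal Epenthesis: [agelrek] → [hagelrek]
  2 h-Deletion: [hagelrek] → [agelrek]
  result: [agelrek]
Order 2 then 1:
  2 h-Deletion: no change — [agelrek]
  1 Glottal Epenthesis: [agelrek] → [hagelrek]
  result: [hagelrek]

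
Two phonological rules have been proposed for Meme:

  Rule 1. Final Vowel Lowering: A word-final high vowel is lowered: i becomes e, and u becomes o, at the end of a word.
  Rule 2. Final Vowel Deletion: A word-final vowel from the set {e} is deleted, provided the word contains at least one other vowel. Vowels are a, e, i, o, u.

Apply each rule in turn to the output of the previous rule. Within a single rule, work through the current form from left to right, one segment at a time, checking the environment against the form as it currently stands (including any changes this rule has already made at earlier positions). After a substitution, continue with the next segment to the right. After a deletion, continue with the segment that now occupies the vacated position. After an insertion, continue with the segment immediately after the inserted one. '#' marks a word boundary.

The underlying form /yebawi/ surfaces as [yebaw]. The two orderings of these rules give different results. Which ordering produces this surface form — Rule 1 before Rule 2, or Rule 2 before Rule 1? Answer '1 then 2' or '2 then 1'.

Order 1 then 2:
  1 Final Vowel Lowering: [yebawi] → [yebawe]
  2 Final Vowel Deletion: [yebawe] → [yebaw]
  result: [yebaw]
Order 2 then 1:
  2 Final Vowel Deletion: no change — [yebawi]
  1 Final Vowel Lowering: [yebawi] → [yebawe]
  result: [yebawe]

1 then 2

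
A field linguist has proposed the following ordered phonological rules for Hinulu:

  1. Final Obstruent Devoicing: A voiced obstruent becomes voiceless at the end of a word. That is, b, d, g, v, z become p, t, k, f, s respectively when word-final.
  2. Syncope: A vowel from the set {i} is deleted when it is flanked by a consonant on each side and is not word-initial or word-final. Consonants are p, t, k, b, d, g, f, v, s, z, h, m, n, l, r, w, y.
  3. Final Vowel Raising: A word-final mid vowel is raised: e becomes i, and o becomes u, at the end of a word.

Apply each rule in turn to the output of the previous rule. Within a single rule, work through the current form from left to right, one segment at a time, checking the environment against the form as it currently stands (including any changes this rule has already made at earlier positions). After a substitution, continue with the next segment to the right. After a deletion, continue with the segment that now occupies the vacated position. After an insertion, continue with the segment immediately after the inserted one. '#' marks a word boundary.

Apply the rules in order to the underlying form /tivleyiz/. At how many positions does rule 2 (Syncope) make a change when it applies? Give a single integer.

2

1 Final Obstruent Devoicing: [tivleyiz] → [tivleyis]
2 Syncope: [tivleyis] → [tvleys]
3 Final Vowel Raising: no change — [tvleys]
Rule 2 changed 2 position(s).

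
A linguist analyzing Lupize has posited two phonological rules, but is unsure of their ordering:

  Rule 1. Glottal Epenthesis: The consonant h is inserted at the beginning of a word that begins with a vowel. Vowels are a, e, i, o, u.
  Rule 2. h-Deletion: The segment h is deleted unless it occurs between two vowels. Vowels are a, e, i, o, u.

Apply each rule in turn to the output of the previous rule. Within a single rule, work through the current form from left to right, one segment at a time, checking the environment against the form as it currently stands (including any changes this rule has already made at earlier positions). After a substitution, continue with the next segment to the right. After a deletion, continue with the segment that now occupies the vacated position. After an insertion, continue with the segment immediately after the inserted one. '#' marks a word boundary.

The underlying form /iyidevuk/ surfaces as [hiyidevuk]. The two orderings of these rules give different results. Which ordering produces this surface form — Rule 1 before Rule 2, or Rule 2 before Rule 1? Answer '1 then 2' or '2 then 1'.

2 then 1

Order 1 then 2:
  1 Glottal Epenthesis: [iyidevuk] → [hiyidevuk]
  2 h-Deletion: [hiyidevuk] → [iyidevuk]
  result: [iyidevuk]
Order 2 then 1:
  2 h-Deletion: no change — [iyidevuk]
  1 Glottal Epenthesis: [iyidevuk] → [hiyidevuk]
  result: [hiyidevuk]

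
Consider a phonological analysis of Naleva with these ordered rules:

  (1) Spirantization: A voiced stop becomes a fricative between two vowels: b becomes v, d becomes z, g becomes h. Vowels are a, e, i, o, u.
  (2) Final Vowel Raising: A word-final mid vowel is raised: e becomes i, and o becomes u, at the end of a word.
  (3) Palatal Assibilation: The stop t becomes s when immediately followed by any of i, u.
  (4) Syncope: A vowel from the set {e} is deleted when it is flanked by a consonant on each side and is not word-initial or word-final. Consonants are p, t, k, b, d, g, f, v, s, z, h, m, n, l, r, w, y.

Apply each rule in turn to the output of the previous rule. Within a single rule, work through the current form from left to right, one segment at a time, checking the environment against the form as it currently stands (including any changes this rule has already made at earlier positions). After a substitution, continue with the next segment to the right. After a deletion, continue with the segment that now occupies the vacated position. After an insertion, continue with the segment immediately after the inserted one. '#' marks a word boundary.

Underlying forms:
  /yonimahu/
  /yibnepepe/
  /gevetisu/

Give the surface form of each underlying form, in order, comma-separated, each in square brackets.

[yonimahu], [yibnppi], [gvsisu]

/yonimahu/:
  (1) Spirantization: no change — [yonimahu]
  (2) Final Vowel Raising: no change — [yonimahu]
  (3) Palatal Assibilation: no change — [yonimahu]
  (4) Syncope: no change — [yonimahu]
/yibnepepe/:
  (1) Spirantization: no change — [yibnepepe]
  (2) Final Vowel Raising: [yibnepepe] → [yibnepepi]
  (3) Palatal Assibilation: no change — [yibnepepi]
  (4) Syncope: [yibnepepi] → [yibnppi]
/gevetisu/:
  (1) Spirantization: no change — [gevetisu]
  (2) Final Vowel Raising: no change — [gevetisu]
  (3) Palatal Assibilation: [gevetisu] → [gevesisu]
  (4) Syncope: [gevesisu] → [gvsisu]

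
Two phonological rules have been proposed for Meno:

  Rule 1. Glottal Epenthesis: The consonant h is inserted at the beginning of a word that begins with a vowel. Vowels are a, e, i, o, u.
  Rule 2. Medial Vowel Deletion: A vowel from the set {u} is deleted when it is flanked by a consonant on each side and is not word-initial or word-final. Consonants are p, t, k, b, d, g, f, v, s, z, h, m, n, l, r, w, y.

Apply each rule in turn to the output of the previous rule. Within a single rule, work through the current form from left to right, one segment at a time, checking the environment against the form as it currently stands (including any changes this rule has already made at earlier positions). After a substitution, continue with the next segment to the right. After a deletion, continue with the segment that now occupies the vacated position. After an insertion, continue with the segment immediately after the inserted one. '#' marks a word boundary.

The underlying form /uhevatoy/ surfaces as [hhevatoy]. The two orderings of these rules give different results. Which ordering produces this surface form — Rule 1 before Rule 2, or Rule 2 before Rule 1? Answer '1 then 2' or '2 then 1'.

1 then 2

Order 1 then 2:
  1 Glottal Epenthesis: [uhevatoy] → [huhevatoy]
  2 Medial Vowel Deletion: [huhevatoy] → [hhevatoy]
  result: [hhevatoy]
Order 2 then 1:
  2 Medial Vowel Deletion: no change — [uhevatoy]
  1 Glottal Epenthesis: [uhevatoy] → [huhevatoy]
  result: [huhevatoy]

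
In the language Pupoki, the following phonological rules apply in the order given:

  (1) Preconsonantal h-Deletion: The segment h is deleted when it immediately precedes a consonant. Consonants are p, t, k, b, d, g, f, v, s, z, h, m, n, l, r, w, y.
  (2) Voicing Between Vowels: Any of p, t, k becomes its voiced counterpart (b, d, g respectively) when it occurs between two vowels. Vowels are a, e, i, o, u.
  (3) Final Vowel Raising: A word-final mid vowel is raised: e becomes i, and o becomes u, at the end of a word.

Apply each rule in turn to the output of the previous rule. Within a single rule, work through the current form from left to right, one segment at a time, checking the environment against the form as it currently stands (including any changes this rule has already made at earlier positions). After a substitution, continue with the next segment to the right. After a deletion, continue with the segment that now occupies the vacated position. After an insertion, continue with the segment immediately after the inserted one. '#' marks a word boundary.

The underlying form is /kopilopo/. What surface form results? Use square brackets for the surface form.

(1) Preconsonantal h-Deletion: no change — [kopilopo]
(2) Voicing Between Vowels: [kopilopo] → [kobilobo]
(3) Final Vowel Raising: [kobilobo] → [kobilobu]

[kobilobu]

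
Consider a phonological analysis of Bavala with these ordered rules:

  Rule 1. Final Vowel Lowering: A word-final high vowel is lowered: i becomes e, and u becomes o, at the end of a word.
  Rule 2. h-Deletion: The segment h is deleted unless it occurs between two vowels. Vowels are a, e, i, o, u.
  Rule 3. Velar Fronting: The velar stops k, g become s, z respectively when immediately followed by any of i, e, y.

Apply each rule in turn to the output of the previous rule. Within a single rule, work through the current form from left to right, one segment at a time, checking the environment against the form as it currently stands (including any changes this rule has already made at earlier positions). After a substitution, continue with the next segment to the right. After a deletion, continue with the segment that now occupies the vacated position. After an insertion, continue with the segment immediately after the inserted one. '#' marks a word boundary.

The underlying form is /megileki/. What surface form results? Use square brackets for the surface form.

Rule 1 Final Vowel Lowering: [megileki] → [megileke]
Rule 2 h-Deletion: no change — [megileke]
Rule 3 Velar Fronting: [megileke] → [mezilese]

[mezilese]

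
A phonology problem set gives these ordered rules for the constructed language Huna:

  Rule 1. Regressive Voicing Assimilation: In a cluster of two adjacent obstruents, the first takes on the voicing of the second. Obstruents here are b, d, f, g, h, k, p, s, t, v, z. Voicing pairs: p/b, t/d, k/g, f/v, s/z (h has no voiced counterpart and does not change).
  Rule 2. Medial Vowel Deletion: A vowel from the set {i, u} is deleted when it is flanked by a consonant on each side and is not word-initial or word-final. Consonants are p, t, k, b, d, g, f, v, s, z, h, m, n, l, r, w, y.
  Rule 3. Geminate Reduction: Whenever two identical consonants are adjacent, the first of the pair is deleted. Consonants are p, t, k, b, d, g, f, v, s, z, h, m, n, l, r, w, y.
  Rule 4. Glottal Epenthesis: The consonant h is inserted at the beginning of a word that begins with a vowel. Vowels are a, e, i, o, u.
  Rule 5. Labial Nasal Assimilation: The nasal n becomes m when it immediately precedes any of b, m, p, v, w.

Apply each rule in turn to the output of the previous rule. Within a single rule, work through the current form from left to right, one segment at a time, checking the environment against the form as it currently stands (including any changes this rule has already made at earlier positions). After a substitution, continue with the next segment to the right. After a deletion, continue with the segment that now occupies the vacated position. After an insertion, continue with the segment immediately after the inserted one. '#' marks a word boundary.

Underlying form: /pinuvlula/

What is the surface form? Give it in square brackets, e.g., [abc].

Rule 1 Regressive Voicing Assimilation: no change — [pinuvlula]
Rule 2 Medial Vowel Deletion: [pinuvlula] → [pnvlla]
Rule 3 Geminate Reduction: [pnvlla] → [pnvla]
Rule 4 Glottal Epenthesis: no change — [pnvla]
Rule 5 Labial Nasal Assimilation: [pnvla] → [pmvla]

[pmvla]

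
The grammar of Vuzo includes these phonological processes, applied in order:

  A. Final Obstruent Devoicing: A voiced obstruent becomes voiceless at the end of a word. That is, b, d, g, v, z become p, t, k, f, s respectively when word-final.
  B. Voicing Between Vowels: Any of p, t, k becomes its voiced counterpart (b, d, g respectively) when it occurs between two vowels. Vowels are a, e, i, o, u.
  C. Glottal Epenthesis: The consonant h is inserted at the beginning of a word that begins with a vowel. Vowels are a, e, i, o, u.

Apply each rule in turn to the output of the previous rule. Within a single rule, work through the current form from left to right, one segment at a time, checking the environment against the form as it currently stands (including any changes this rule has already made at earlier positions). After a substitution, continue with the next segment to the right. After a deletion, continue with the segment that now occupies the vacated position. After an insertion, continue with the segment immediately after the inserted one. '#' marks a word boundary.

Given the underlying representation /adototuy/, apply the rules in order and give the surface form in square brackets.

A Final Obstruent Devoicing: no change — [adototuy]
B Voicing Between Vowels: [adototuy] → [adododuy]
C Glottal Epenthesis: [adododuy] → [hadododuy]

[hadododuy]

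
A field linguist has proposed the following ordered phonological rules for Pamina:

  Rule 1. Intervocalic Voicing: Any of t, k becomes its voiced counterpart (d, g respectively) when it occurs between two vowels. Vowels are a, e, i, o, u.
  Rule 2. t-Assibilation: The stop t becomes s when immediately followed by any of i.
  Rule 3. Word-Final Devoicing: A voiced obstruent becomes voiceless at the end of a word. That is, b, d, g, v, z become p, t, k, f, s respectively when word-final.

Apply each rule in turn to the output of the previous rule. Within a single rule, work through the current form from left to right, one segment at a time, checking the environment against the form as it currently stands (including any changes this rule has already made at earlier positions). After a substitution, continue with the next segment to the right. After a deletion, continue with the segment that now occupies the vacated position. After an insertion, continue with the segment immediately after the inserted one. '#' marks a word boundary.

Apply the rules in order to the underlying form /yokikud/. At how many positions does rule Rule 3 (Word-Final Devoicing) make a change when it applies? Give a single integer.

Rule 1 Intervocalic Voicing: [yokikud] → [yogigud]
Rule 2 t-Assibilation: no change — [yogigud]
Rule 3 Word-Final Devoicing: [yogigud] → [yogigut]
Rule Rule 3 changed 1 position(s).

1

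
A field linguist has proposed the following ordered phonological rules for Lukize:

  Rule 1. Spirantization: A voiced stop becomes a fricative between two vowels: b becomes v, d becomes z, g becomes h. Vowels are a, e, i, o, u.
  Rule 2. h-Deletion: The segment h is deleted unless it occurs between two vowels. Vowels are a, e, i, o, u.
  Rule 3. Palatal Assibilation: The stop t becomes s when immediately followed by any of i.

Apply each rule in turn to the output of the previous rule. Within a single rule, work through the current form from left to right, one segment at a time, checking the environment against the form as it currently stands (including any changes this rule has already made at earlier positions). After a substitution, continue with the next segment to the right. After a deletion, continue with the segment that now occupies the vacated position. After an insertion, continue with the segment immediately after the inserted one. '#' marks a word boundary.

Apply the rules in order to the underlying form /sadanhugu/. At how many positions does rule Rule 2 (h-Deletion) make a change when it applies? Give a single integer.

1

Rule 1 Spirantization: [sadanhugu] → [sazanhuhu]
Rule 2 h-Deletion: [sazanhuhu] → [sazanuhu]
Rule 3 Palatal Assibilation: no change — [sazanuhu]
Rule Rule 2 changed 1 position(s).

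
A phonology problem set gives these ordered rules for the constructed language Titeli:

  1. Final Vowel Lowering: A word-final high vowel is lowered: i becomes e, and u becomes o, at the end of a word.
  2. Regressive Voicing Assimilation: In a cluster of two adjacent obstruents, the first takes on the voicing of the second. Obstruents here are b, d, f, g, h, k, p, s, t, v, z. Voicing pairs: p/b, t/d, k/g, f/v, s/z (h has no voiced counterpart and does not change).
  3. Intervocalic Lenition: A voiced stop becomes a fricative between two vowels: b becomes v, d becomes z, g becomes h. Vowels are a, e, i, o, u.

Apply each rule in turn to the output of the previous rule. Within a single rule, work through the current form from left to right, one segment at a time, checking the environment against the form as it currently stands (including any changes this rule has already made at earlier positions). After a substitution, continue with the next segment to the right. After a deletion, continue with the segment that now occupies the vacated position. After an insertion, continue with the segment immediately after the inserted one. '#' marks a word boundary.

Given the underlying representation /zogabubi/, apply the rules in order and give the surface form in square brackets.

1 Final Vowel Lowering: [zogabubi] → [zogabube]
2 Regressive Voicing Assimilation: no change — [zogabube]
3 Intervocalic Lenition: [zogabube] → [zohavuve]

[zohavuve]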